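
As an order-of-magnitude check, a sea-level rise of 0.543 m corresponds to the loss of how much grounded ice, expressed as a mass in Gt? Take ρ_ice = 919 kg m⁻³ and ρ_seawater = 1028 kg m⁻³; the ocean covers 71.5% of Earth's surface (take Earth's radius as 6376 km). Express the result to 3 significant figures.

≈ 2.04×10^5 Gt

Required water volume = Δh × A = 0.543 m × 3.65×10^14 m² = 1.983×10^14 m³.
ρ_w = 1028 kg m⁻³, so the mass of water = 1.983×10^14 m³ × 1028 kg m⁻³ = 2.039×10^17 kg = 2.04×10^5 Gt (and the same mass of ice, by conservation).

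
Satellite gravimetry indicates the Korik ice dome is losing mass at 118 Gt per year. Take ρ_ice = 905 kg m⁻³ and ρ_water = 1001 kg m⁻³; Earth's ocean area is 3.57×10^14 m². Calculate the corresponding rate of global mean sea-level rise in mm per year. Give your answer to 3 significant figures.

≈ 0.330 mm/yr

ρ_w = 1001 kg m⁻³. Annual water volume added = 118 Gt / ρ_w = 1.180×10^14 kg / 1001 kg m⁻³ = 1.179×10^11 m³.
Δh per year = 1.179×10^11 / 3.57×10^14 = 3.30×10^-4 m = 0.330 mm.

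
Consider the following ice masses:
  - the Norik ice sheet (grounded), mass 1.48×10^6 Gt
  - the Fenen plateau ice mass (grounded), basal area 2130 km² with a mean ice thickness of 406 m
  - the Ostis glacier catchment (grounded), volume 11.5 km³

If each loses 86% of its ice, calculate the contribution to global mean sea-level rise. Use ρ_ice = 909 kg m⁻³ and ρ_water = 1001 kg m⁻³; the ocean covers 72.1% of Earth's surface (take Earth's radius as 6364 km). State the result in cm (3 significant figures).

≈ 347 cm

Norik: 0.86 × 1.48×10^6 Gt = 1.273×10^18 kg; dividing by ρ_w = 1001 kg m⁻³ gives 1.272×10^15 m³ of water.
Fenen: ice volume = 2130 km² × 406 m = 864.8 km³; 0.86 × 864.8 × (909/1001) = 675.4 km³ of water.
Ostis: 0.86 × 11.5 km³ × (909/1001) = 8.981 km³ of water.
Total added water ≈ 1.272×10^15 m³ over 3.67×10^14 m² → Δh = 3.47 m = 347 cm.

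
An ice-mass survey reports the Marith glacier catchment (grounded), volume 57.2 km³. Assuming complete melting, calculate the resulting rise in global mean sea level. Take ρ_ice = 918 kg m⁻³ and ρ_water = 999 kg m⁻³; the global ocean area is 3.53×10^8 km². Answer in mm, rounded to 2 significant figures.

Marith: 57.2 km³ × (918/999) = 52.56 km³ of water.
Spread over 3.53×10^14 m² of ocean, Δh = 5.256×10^10 / 3.53×10^14 = 1.49×10^-4 m = 0.15 mm.

≈ 0.15 mm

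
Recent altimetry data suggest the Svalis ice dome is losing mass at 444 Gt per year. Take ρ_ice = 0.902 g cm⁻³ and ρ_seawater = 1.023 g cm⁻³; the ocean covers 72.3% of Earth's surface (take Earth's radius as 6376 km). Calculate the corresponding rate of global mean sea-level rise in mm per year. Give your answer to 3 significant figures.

ρ_w = 1.023 g cm⁻³ = 1023 kg m⁻³. Annual water volume added = 444 Gt / ρ_w = 4.440×10^14 kg / 1023 kg m⁻³ = 4.340×10^11 m³.
Δh per year = 4.340×10^11 / 3.69×10^14 = 1.18×10^-3 m = 1.18 mm.

≈ 1.18 mm/yr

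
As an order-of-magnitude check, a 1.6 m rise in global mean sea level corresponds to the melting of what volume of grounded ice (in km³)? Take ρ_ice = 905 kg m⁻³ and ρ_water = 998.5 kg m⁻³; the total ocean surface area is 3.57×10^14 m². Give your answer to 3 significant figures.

Required water volume = Δh × A = 1.6 m × 3.57×10^14 m² = 5.712×10^14 m³ = 5.712×10^5 km³.
Ice volume = water volume × ρ_w/ρ_ice = 5.712×10^5 × 998.5/905 = 6.30×10^5 km³.

≈ 6.30×10^5 km³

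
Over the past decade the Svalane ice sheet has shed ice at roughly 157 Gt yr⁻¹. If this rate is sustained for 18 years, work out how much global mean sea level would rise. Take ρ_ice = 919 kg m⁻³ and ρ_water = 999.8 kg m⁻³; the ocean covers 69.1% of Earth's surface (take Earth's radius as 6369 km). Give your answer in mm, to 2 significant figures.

Total mass lost = 157 Gt/yr × 18 yr = 2826 Gt = 2.826×10^15 kg.
ρ_w = 999.8 kg m⁻³, so water volume = 2.826×10^15 / 999.8 = 2.827×10^12 m³.
Δh = 2.827×10^12 / 3.52×10^14 = 8.02×10^-3 m = 8.0 mm.

≈ 8.0 mm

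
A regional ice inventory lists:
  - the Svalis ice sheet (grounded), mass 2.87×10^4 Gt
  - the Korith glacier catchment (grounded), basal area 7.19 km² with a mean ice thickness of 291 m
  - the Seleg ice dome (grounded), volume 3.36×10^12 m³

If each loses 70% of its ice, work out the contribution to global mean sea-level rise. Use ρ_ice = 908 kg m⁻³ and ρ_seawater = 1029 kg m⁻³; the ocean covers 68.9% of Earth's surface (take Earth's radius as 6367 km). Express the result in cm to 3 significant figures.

Svalis: 0.7 × 2.87×10^4 Gt = 2.009×10^16 kg; dividing by ρ_w = 1029 kg m⁻³ gives 1.952×10^13 m³ of water.
Korith: ice volume = 7.19 km² × 291 m = 2.092 km³; 0.7 × 2.092 × (908/1029) = 1.292 km³ of water.
Seleg: 0.7 × 3.36×10^12 m³ × (908/1029) = 2.075×10^12 m³ of water.
Total added water ≈ 2.160×10^13 m³ over 3.51×10^14 m² → Δh = 0.0615 m = 6.15 cm.

≈ 6.15 cm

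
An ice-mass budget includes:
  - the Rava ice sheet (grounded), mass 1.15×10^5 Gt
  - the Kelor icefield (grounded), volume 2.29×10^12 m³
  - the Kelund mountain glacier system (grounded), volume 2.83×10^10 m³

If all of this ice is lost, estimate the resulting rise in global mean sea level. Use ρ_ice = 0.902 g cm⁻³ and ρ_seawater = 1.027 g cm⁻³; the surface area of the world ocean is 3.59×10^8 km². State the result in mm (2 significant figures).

Rava: 1.15×10^5 Gt = 1.150×10^17 kg; dividing by ρ_w = 1.027 g cm⁻³ = 1027 kg m⁻³ gives 1.120×10^14 m³ of water.
Kelor: 2.29×10^12 m³ × (902/1027) = 2.011×10^12 m³ of water.
Kelund: 2.83×10^10 m³ × (902/1027) = 2.486×10^10 m³ of water.
Total added water ≈ 1.140×10^14 m³ over 3.59×10^14 m² → Δh = 0.318 m = 320 mm.

≈ 320 mm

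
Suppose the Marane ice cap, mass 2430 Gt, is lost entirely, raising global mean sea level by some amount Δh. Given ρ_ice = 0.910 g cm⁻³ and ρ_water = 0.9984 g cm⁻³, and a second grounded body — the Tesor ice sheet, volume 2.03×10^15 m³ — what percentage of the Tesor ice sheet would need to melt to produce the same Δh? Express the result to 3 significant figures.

≈ 0.132 %

Equal sea-level rise means equal mass of meltwater, i.e. equal mass of ice lost.
Ice mass of Marane: 2.430×10^15 kg; ice mass of Tesor: 1.847×10^18 kg.
Fraction required = 2.430×10^15 / 1.847×10^18 = 1.32×10^-3 → 0.132 %.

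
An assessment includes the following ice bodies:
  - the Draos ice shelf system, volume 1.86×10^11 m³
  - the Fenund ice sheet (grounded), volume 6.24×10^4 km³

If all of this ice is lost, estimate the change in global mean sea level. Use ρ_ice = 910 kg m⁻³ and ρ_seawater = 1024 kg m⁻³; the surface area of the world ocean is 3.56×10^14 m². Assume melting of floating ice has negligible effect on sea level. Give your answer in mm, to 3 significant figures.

The Draos ice shelf system is floating and already displaces its own weight of water, so its melt adds essentially nothing to sea level.
Fenund: 6.24×10^4 km³ × (910/1024) = 5.545×10^4 km³ of water.
Total added water ≈ 5.545×10^13 m³ over 3.56×10^14 m² → Δh = 0.156 m = 156 mm.

≈ 156 mm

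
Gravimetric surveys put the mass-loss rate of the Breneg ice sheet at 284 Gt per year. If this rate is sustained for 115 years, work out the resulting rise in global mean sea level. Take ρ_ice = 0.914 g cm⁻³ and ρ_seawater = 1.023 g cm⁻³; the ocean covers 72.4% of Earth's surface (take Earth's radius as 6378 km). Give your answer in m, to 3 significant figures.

≈ 0.0863 m

Total mass lost = 284 Gt/yr × 115 yr = 3.266×10^4 Gt = 3.266×10^16 kg.
ρ_w = 1.023 g cm⁻³ = 1023 kg m⁻³, so water volume = 3.266×10^16 / 1023 = 3.193×10^13 m³.
Δh = 3.193×10^13 / 3.70×10^14 = 0.0863 m.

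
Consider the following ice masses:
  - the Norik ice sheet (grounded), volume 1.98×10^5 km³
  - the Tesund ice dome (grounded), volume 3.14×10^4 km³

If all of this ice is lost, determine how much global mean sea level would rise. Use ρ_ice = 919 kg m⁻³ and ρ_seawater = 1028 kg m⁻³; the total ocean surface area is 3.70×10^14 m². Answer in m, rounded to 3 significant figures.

≈ 0.554 m

Norik: 1.98×10^5 km³ × (919/1028) = 1.770×10^5 km³ of water.
Tesund: 3.14×10^4 km³ × (919/1028) = 2.807×10^4 km³ of water.
Total added water ≈ 2.051×10^14 m³ over 3.70×10^14 m² → Δh = 0.554 m.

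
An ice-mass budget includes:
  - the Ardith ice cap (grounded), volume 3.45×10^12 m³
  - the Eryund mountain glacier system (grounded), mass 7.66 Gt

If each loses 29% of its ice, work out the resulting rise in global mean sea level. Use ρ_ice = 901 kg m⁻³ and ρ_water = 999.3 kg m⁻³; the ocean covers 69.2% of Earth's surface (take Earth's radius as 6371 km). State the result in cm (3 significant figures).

Ardith: 0.29 × 3.45×10^12 m³ × (901/999.3) = 9.021×10^11 m³ of water.
Eryund: 0.29 × 7.66 Gt = 2.221×10^12 kg; dividing by ρ_w = 999.3 kg m⁻³ gives 2.223×10^9 m³ of water.
Total added water ≈ 9.043×10^11 m³ over 3.53×10^14 m² → Δh = 2.56×10^-3 m = 0.256 cm.

≈ 0.256 cm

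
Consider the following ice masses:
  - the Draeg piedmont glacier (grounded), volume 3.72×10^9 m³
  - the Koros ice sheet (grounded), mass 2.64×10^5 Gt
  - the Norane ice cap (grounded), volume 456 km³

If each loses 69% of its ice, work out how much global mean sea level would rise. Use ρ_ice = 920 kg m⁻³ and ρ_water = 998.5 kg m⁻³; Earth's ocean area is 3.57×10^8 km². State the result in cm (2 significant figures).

Draeg: 0.69 × 3.72×10^9 m³ × (920/998.5) = 2.365×10^9 m³ of water.
Koros: 0.69 × 2.64×10^5 Gt = 1.822×10^17 kg; dividing by ρ_w = 998.5 kg m⁻³ gives 1.824×10^14 m³ of water.
Norane: 0.69 × 456 km³ × (920/998.5) = 289.9 km³ of water.
Total added water ≈ 1.827×10^14 m³ over 3.57×10^14 m² → Δh = 0.512 m = 51 cm.

≈ 51 cm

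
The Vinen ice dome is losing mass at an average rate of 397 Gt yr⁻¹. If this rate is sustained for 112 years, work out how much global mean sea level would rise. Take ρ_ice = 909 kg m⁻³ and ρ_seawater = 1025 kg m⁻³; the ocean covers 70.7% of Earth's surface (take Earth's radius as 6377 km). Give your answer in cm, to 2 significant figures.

≈ 12 cm

Total mass lost = 397 Gt/yr × 112 yr = 4.446×10^4 Gt = 4.446×10^16 kg.
ρ_w = 1025 kg m⁻³, so water volume = 4.446×10^16 / 1025 = 4.338×10^13 m³.
Δh = 4.338×10^13 / 3.61×10^14 = 0.120 m = 12 cm.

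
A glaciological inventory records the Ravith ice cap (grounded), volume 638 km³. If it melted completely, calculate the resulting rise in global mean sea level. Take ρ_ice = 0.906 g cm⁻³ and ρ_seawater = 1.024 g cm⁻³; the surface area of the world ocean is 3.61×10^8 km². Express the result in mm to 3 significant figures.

Ravith: 638 km³ × (906/1024) = 564.5 km³ of water.
Spread over 3.61×10^14 m² of ocean, Δh = 5.645×10^11 / 3.61×10^14 = 1.56×10^-3 m = 1.56 mm.

≈ 1.56 mm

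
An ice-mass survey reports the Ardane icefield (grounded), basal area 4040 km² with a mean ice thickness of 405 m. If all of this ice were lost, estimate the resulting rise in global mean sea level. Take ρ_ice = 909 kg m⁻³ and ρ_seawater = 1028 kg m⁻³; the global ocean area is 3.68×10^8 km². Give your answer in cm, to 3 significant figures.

Ardane: ice volume = 4040 km² × 405 m = 1636 km³; 1636 × (909/1028) = 1447 km³ of water.
Spread over 3.68×10^14 m² of ocean, Δh = 1.447×10^12 / 3.68×10^14 = 3.93×10^-3 m = 0.393 cm.

≈ 0.393 cm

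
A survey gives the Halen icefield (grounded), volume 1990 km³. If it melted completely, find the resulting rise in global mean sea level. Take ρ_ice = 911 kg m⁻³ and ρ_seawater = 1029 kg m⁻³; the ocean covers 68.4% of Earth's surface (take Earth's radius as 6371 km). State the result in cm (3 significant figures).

≈ 0.505 cm

Halen: 1990 km³ × (911/1029) = 1762 km³ of water.
Spread over 3.49×10^14 m² of ocean, Δh = 1.762×10^12 / 3.49×10^14 = 5.05×10^-3 m = 0.505 cm.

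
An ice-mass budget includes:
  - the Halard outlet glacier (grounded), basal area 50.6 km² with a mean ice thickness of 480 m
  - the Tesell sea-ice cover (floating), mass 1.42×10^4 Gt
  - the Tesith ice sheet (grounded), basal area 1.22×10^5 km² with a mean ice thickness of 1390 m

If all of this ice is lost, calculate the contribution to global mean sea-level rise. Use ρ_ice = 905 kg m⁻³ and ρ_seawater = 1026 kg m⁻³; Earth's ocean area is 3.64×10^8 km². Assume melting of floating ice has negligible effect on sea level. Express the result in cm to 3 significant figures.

Halard: ice volume = 50.6 km² × 480 m = 24.29 km³; 24.29 × (905/1026) = 21.42 km³ of water.
The Tesell sea-ice cover is floating and already displaces its own weight of water, so its melt adds essentially nothing to sea level.
Tesith: ice volume = 1.22×10^5 km² × 1390 m = 1.696×10^5 km³; 1.696×10^5 × (905/1026) = 1.496×10^5 km³ of water.
Total added water ≈ 1.496×10^14 m³ over 3.64×10^14 m² → Δh = 0.411 m = 41.1 cm.

≈ 41.1 cm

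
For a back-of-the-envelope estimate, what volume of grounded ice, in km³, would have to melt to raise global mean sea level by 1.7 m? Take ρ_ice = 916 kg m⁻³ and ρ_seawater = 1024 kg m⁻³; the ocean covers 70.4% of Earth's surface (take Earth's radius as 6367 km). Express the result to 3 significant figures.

≈ 6.82×10^5 km³

Required water volume = Δh × A = 1.7 m × 3.59×10^14 m² = 6.097×10^14 m³ = 6.097×10^5 km³.
Ice volume = water volume × ρ_w/ρ_ice = 6.097×10^5 × 1024/916 = 6.82×10^5 km³.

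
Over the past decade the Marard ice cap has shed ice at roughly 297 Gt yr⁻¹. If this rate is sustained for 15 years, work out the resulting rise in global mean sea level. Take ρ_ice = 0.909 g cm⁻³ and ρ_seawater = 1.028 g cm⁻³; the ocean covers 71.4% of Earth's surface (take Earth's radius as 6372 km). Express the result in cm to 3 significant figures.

≈ 1.19 cm

Total mass lost = 297 Gt/yr × 15 yr = 4455 Gt = 4.455×10^15 kg.
ρ_w = 1.028 g cm⁻³ = 1028 kg m⁻³, so water volume = 4.455×10^15 / 1028 = 4.334×10^12 m³.
Δh = 4.334×10^12 / 3.64×10^14 = 0.0119 m = 1.19 cm.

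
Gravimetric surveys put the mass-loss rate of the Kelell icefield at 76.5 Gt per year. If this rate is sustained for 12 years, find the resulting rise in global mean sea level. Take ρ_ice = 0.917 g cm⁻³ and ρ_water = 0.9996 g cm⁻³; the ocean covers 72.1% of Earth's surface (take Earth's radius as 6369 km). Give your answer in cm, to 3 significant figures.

Total mass lost = 76.5 Gt/yr × 12 yr = 918.0 Gt = 9.180×10^14 kg.
ρ_w = 0.9996 g cm⁻³ = 999.6 kg m⁻³, so water volume = 9.180×10^14 / 999.6 = 9.184×10^11 m³.
Δh = 9.184×10^11 / 3.68×10^14 = 2.50×10^-3 m = 0.250 cm.

≈ 0.250 cm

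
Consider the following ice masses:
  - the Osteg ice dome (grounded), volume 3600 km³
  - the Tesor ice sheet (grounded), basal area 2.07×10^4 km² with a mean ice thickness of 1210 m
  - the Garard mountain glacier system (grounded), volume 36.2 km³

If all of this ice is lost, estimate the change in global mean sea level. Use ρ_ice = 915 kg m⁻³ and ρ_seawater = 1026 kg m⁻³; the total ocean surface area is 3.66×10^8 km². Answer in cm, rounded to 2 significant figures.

Osteg: 3600 km³ × (915/1026) = 3211 km³ of water.
Tesor: ice volume = 2.07×10^4 km² × 1210 m = 2.505×10^4 km³; 2.505×10^4 × (915/1026) = 2.234×10^4 km³ of water.
Garard: 36.2 km³ × (915/1026) = 32.28 km³ of water.
Total added water ≈ 2.558×10^13 m³ over 3.66×10^14 m² → Δh = 0.0699 m = 7.0 cm.

≈ 7.0 cm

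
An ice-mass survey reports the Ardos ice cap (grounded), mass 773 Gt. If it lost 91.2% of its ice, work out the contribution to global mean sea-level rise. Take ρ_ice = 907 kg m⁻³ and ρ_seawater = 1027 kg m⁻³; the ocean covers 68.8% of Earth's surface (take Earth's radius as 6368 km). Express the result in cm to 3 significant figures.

Ardos: 0.912 × 773 Gt = 7.050×10^14 kg; dividing by ρ_w = 1027 kg m⁻³ gives 6.864×10^11 m³ of water.
Spread over 3.51×10^14 m² of ocean, Δh = 6.864×10^11 / 3.51×10^14 = 1.96×10^-3 m = 0.196 cm.

≈ 0.196 cm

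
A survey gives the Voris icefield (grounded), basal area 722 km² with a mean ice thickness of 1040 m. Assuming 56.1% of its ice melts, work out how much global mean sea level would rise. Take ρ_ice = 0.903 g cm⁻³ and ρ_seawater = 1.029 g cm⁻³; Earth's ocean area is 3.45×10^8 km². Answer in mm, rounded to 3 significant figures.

Voris: ice volume = 722 km² × 1040 m = 750.9 km³; 0.561 × 750.9 × (903/1029) = 369.7 km³ of water.
Spread over 3.45×10^14 m² of ocean, Δh = 3.697×10^11 / 3.45×10^14 = 1.07×10^-3 m = 1.07 mm.

≈ 1.07 mm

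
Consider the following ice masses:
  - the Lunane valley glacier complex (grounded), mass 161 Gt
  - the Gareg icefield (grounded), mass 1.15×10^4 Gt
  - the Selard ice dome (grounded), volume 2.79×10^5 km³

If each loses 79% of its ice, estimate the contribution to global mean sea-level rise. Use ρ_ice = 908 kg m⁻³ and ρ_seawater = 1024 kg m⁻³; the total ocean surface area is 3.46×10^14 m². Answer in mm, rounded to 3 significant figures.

Lunane: 0.79 × 161 Gt = 1.272×10^14 kg; dividing by ρ_w = 1024 kg m⁻³ gives 1.242×10^11 m³ of water.
Gareg: 0.79 × 1.15×10^4 Gt = 9.085×10^15 kg; dividing by ρ_w = 1024 kg m⁻³ gives 8.872×10^12 m³ of water.
Selard: 0.79 × 2.79×10^5 km³ × (908/1024) = 1.954×10^5 km³ of water.
Total added water ≈ 2.044×10^14 m³ over 3.46×10^14 m² → Δh = 0.591 m = 591 mm.

≈ 591 mm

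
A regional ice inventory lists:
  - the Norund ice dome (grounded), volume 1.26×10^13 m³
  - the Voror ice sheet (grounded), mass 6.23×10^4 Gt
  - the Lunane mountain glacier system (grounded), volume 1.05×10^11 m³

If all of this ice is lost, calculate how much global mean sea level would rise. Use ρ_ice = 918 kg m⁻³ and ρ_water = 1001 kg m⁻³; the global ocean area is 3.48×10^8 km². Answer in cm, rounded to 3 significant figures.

≈ 21.2 cm

Norund: 1.26×10^13 m³ × (918/1001) = 1.156×10^13 m³ of water.
Voror: 6.23×10^4 Gt = 6.230×10^16 kg; dividing by ρ_w = 1001 kg m⁻³ gives 6.224×10^13 m³ of water.
Lunane: 1.05×10^11 m³ × (918/1001) = 9.629×10^10 m³ of water.
Total added water ≈ 7.389×10^13 m³ over 3.48×10^14 m² → Δh = 0.212 m = 21.2 cm.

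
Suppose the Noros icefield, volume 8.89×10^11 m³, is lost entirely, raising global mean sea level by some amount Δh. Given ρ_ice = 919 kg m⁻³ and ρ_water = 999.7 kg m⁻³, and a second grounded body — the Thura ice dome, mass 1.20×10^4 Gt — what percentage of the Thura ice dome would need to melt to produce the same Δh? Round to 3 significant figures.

≈ 6.81 %

Equal sea-level rise means equal mass of meltwater, i.e. equal mass of ice lost.
Ice mass of Noros: 8.170×10^14 kg; ice mass of Thura: 1.200×10^16 kg.
Fraction required = 8.170×10^14 / 1.200×10^16 = 0.0681 → 6.81 %.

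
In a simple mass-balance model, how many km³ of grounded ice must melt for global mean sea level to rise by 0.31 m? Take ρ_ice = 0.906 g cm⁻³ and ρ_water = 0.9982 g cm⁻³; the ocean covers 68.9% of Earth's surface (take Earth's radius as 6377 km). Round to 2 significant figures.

Required water volume = Δh × A = 0.31 m × 3.52×10^14 m² = 1.091×10^14 m³ = 1.091×10^5 km³.
Ice volume = water volume × ρ_w/ρ_ice = 1.091×10^5 × 998.2/906 = 1.2×10^5 km³.

≈ 1.2×10^5 km³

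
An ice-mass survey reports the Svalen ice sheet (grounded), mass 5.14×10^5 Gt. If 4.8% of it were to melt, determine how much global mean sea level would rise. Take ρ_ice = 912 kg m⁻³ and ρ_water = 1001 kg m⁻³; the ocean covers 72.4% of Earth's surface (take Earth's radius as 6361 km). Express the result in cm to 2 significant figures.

Svalen: 0.048 × 5.14×10^5 Gt = 2.467×10^16 kg; dividing by ρ_w = 1001 kg m⁻³ gives 2.465×10^13 m³ of water.
Spread over 3.68×10^14 m² of ocean, Δh = 2.465×10^13 / 3.68×10^14 = 0.0670 m = 6.7 cm.

≈ 6.7 cm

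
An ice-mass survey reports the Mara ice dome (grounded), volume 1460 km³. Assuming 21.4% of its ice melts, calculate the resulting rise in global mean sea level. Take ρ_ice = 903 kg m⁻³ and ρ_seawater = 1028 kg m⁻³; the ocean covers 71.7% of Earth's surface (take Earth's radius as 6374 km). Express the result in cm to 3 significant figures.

Mara: 0.214 × 1460 km³ × (903/1028) = 274.4 km³ of water.
Spread over 3.66×10^14 m² of ocean, Δh = 2.744×10^11 / 3.66×10^14 = 7.50×10^-4 m = 0.0750 cm.

≈ 0.0750 cm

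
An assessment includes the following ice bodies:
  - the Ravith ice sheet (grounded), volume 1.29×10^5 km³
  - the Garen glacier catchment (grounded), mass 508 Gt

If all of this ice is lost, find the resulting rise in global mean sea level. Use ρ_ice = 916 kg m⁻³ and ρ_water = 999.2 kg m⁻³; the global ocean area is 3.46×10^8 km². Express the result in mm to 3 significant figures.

≈ 343 mm

Ravith: 1.29×10^5 km³ × (916/999.2) = 1.183×10^5 km³ of water.
Garen: 508 Gt = 5.080×10^14 kg; dividing by ρ_w = 999.2 kg m⁻³ gives 5.084×10^11 m³ of water.
Total added water ≈ 1.188×10^14 m³ over 3.46×10^14 m² → Δh = 0.343 m = 343 mm.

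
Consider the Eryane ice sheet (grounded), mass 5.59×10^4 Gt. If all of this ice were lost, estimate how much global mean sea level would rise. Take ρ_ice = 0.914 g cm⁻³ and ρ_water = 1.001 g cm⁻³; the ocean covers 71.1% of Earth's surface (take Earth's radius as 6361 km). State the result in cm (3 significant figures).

≈ 15.4 cm

Eryane: 5.59×10^4 Gt = 5.590×10^16 kg; dividing by ρ_w = 1.001 g cm⁻³ = 1001 kg m⁻³ gives 5.584×10^13 m³ of water.
Spread over 3.62×10^14 m² of ocean, Δh = 5.584×10^13 / 3.62×10^14 = 0.154 m = 15.4 cm.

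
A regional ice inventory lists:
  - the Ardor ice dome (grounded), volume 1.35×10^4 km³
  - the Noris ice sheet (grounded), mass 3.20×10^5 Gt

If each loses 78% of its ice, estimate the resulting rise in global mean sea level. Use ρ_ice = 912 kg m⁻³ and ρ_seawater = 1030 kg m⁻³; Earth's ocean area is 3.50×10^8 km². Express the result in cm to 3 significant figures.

Ardor: 0.78 × 1.35×10^4 km³ × (912/1030) = 9324 km³ of water.
Noris: 0.78 × 3.20×10^5 Gt = 2.496×10^17 kg; dividing by ρ_w = 1030 kg m⁻³ gives 2.423×10^14 m³ of water.
Total added water ≈ 2.517×10^14 m³ over 3.50×10^14 m² → Δh = 0.719 m = 71.9 cm.

≈ 71.9 cm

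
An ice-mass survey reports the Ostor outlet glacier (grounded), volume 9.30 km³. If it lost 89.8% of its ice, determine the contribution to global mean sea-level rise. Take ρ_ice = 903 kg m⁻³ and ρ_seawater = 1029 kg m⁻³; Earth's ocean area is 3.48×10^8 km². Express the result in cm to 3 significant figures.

≈ 2.11×10^-3 cm

Ostor: 0.898 × 9.30 km³ × (903/1029) = 7.329 km³ of water.
Spread over 3.48×10^14 m² of ocean, Δh = 7.329×10^9 / 3.48×10^14 = 2.11×10^-5 m = 2.11×10^-3 cm.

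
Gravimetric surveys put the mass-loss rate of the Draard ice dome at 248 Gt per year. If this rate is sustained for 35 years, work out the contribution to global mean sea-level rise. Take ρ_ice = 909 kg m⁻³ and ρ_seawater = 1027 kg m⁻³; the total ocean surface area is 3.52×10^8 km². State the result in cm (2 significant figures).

≈ 2.4 cm

Total mass lost = 248 Gt/yr × 35 yr = 8680 Gt = 8.680×10^15 kg.
ρ_w = 1027 kg m⁻³, so water volume = 8.680×10^15 / 1027 = 8.452×10^12 m³.
Δh = 8.452×10^12 / 3.52×10^14 = 0.0240 m = 2.4 cm.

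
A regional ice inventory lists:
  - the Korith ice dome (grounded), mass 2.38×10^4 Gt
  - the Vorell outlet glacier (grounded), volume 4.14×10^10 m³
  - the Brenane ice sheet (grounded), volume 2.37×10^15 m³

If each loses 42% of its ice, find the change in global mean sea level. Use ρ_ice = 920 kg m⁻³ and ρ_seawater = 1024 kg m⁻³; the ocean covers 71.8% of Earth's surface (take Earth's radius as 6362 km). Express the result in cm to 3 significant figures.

Korith: 0.42 × 2.38×10^4 Gt = 9.996×10^15 kg; dividing by ρ_w = 1024 kg m⁻³ gives 9.762×10^12 m³ of water.
Vorell: 0.42 × 4.14×10^10 m³ × (920/1024) = 1.562×10^10 m³ of water.
Brenane: 0.42 × 2.37×10^15 m³ × (920/1024) = 8.943×10^14 m³ of water.
Total added water ≈ 9.041×10^14 m³ over 3.65×10^14 m² → Δh = 2.48 m = 248 cm.

≈ 248 cm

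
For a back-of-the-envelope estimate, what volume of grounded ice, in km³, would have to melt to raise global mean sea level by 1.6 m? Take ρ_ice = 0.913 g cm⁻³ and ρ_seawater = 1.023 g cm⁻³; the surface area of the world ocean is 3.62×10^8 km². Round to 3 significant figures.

≈ 6.49×10^5 km³

Required water volume = Δh × A = 1.6 m × 3.62×10^14 m² = 5.792×10^14 m³ = 5.792×10^5 km³.
Ice volume = water volume × ρ_w/ρ_ice = 5.792×10^5 × 1023/913 = 6.49×10^5 km³.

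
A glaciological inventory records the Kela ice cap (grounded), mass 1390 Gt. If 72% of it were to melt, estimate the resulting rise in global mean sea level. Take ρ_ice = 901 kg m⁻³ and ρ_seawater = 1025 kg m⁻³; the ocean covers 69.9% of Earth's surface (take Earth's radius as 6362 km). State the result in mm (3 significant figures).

≈ 2.75 mm

Kela: 0.72 × 1390 Gt = 1.001×10^15 kg; dividing by ρ_w = 1025 kg m⁻³ gives 9.764×10^11 m³ of water.
Spread over 3.56×10^14 m² of ocean, Δh = 9.764×10^11 / 3.56×10^14 = 2.75×10^-3 m = 2.75 mm.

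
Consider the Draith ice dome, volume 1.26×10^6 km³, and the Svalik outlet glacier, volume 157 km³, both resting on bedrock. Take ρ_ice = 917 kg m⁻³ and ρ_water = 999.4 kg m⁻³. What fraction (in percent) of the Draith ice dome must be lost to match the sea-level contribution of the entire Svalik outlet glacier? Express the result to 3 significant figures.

Equal sea-level rise means equal mass of meltwater, i.e. equal mass of ice lost.
Ice mass of Svalik: 1.440×10^14 kg; ice mass of Draith: 1.155×10^18 kg.
Fraction required = 1.440×10^14 / 1.155×10^18 = 1.25×10^-4 → 0.0125 %.

≈ 0.0125 %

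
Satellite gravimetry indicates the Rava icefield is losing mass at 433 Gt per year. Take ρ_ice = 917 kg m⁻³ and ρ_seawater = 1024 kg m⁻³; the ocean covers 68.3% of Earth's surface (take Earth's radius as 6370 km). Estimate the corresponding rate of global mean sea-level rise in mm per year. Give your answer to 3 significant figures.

≈ 1.21 mm/yr

ρ_w = 1024 kg m⁻³. Annual water volume added = 433 Gt / ρ_w = 4.330×10^14 kg / 1024 kg m⁻³ = 4.229×10^11 m³.
Δh per year = 4.229×10^11 / 3.48×10^14 = 1.21×10^-3 m = 1.21 mm.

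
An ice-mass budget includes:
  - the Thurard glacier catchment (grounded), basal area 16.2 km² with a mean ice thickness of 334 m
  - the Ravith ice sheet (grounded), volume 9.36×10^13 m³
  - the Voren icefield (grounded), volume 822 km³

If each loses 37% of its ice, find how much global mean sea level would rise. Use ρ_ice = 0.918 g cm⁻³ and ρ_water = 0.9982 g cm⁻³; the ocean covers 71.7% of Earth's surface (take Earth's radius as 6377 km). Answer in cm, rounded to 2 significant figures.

Thurard: ice volume = 16.2 km² × 334 m = 5.411 km³; 0.37 × 5.411 × (918/998.2) = 1.841 km³ of water.
Ravith: 0.37 × 9.36×10^13 m³ × (918/998.2) = 3.185×10^13 m³ of water.
Voren: 0.37 × 822 km³ × (918/998.2) = 279.7 km³ of water.
Total added water ≈ 3.213×10^13 m³ over 3.66×10^14 m² → Δh = 0.0877 m = 8.8 cm.

≈ 8.8 cm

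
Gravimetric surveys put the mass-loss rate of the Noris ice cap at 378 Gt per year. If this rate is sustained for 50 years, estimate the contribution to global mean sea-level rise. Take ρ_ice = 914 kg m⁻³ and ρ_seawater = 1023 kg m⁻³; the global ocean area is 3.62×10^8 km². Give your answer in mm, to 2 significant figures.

≈ 51 mm

Total mass lost = 378 Gt/yr × 50 yr = 1.890×10^4 Gt = 1.890×10^16 kg.
ρ_w = 1023 kg m⁻³, so water volume = 1.890×10^16 / 1023 = 1.848×10^13 m³.
Δh = 1.848×10^13 / 3.62×10^14 = 0.0510 m = 51 mm.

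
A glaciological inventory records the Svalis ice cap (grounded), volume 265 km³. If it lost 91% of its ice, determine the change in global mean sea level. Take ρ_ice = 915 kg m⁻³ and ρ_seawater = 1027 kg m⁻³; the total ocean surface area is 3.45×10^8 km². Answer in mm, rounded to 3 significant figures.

≈ 0.623 mm

Svalis: 0.91 × 265 km³ × (915/1027) = 214.9 km³ of water.
Spread over 3.45×10^14 m² of ocean, Δh = 2.149×10^11 / 3.45×10^14 = 6.23×10^-4 m = 0.623 mm.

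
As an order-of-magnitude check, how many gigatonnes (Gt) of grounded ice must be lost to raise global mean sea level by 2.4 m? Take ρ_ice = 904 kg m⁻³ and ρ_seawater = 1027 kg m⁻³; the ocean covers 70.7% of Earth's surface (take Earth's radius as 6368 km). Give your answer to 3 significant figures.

≈ 8.88×10^5 Gt

Required water volume = Δh × A = 2.4 m × 3.60×10^14 m² = 8.647×10^14 m³.
ρ_w = 1027 kg m⁻³, so the mass of water = 8.647×10^14 m³ × 1027 kg m⁻³ = 8.880×10^17 kg = 8.88×10^5 Gt (and the same mass of ice, by conservation).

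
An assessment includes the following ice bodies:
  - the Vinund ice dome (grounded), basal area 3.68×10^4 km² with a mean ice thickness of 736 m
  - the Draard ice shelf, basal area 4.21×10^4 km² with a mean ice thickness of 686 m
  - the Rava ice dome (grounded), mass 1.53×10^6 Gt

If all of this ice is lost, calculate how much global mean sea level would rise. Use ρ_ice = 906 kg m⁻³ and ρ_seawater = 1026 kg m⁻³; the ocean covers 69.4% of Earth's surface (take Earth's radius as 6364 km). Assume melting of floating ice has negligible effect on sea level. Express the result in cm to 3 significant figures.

Vinund: ice volume = 3.68×10^4 km² × 736 m = 2.708×10^4 km³; 2.708×10^4 × (906/1026) = 2.392×10^4 km³ of water.
The Draard ice shelf is floating and already displaces its own weight of water, so its melt adds essentially nothing to sea level.
Rava: 1.53×10^6 Gt = 1.530×10^18 kg; dividing by ρ_w = 1026 kg m⁻³ gives 1.491×10^15 m³ of water.
Total added water ≈ 1.515×10^15 m³ over 3.53×10^14 m² → Δh = 4.29 m = 429 cm.

≈ 429 cm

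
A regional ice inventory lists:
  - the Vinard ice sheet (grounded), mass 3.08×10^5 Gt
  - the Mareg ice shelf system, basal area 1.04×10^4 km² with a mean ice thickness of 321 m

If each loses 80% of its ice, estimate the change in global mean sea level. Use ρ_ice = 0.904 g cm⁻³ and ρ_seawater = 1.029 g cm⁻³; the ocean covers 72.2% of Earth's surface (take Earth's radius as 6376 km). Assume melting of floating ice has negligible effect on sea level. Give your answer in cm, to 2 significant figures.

Vinard: 0.8 × 3.08×10^5 Gt = 2.464×10^17 kg; dividing by ρ_w = 1.029 g cm⁻³ = 1029 kg m⁻³ gives 2.395×10^14 m³ of water.
The Mareg ice shelf system is floating and already displaces its own weight of water, so its melt adds essentially nothing to sea level.
Total added water ≈ 2.395×10^14 m³ over 3.69×10^14 m² → Δh = 0.649 m = 65 cm.

≈ 65 cm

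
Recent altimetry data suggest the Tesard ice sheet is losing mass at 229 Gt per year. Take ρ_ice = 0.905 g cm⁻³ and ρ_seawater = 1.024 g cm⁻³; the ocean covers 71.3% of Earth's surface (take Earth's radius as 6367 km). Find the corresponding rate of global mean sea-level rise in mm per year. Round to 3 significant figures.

ρ_w = 1.024 g cm⁻³ = 1024 kg m⁻³. Annual water volume added = 229 Gt / ρ_w = 2.290×10^14 kg / 1024 kg m⁻³ = 2.236×10^11 m³.
Δh per year = 2.236×10^11 / 3.63×10^14 = 6.16×10^-4 m = 0.616 mm.

≈ 0.616 mm/yr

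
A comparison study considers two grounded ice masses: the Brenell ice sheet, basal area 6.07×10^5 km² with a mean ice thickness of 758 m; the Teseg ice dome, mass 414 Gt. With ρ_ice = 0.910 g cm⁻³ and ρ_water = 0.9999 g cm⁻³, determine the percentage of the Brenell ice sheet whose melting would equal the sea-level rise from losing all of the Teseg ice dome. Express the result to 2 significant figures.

Equal sea-level rise means equal mass of meltwater, i.e. equal mass of ice lost.
Ice mass of Teseg: 4.140×10^14 kg; ice mass of Brenell: 4.187×10^17 kg.
Fraction required = 4.140×10^14 / 4.187×10^17 = 9.89×10^-4 → 0.099 %.

≈ 0.099 %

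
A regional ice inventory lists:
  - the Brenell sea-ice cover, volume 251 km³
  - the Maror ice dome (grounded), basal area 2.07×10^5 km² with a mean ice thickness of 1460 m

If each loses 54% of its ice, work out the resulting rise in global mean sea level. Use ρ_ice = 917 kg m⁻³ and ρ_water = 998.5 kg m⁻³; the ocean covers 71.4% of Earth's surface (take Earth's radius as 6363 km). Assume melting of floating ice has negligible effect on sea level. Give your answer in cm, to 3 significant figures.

The Brenell sea-ice cover is floating and already displaces its own weight of water, so its melt adds essentially nothing to sea level.
Maror: ice volume = 2.07×10^5 km² × 1460 m = 3.022×10^5 km³; 0.54 × 3.022×10^5 × (917/998.5) = 1.499×10^5 km³ of water.
Total added water ≈ 1.499×10^14 m³ over 3.63×10^14 m² → Δh = 0.413 m = 41.3 cm.

≈ 41.3 cm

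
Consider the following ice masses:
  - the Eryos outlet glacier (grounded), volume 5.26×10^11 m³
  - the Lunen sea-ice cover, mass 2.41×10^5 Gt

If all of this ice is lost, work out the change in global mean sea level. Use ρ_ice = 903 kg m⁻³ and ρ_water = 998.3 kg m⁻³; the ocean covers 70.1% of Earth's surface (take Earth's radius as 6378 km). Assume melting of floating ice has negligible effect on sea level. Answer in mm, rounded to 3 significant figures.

Eryos: 5.26×10^11 m³ × (903/998.3) = 4.758×10^11 m³ of water.
The Lunen sea-ice cover is floating and already displaces its own weight of water, so its melt adds essentially nothing to sea level.
Total added water ≈ 4.758×10^11 m³ over 3.58×10^14 m² → Δh = 1.33×10^-3 m = 1.33 mm.

≈ 1.33 mm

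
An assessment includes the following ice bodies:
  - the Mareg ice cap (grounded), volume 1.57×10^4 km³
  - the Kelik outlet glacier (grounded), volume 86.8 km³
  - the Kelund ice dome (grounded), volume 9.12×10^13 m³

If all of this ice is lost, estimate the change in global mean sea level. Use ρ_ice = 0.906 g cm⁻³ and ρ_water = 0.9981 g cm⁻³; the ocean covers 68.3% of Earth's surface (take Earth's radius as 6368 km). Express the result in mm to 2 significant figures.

≈ 280 mm

Mareg: 1.57×10^4 km³ × (906/998.1) = 1.425×10^4 km³ of water.
Kelik: 86.8 km³ × (906/998.1) = 78.79 km³ of water.
Kelund: 9.12×10^13 m³ × (906/998.1) = 8.278×10^13 m³ of water.
Total added water ≈ 9.711×10^13 m³ over 3.48×10^14 m² → Δh = 0.279 m = 280 mm.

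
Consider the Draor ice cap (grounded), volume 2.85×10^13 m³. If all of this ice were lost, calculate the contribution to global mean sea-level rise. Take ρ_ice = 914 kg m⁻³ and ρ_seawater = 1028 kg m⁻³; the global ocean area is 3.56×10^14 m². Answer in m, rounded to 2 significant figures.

Draor: 2.85×10^13 m³ × (914/1028) = 2.534×10^13 m³ of water.
Spread over 3.56×10^14 m² of ocean, Δh = 2.534×10^13 / 3.56×10^14 = 0.0712 m.

≈ 0.071 m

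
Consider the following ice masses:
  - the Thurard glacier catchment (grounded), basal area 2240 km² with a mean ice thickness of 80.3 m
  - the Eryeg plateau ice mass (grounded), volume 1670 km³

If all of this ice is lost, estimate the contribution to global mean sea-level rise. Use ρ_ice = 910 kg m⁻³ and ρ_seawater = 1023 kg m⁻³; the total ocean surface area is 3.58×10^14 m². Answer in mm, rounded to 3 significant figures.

≈ 4.60 mm

Thurard: ice volume = 2240 km² × 80.3 m = 179.9 km³; 179.9 × (910/1023) = 160.0 km³ of water.
Eryeg: 1670 km³ × (910/1023) = 1486 km³ of water.
Total added water ≈ 1.646×10^12 m³ over 3.58×10^14 m² → Δh = 4.60×10^-3 m = 4.60 mm.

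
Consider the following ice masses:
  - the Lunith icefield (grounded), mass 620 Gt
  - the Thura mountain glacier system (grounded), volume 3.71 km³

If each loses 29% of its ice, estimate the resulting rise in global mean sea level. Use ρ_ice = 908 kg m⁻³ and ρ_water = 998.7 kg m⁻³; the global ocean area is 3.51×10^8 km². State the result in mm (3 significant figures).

≈ 0.516 mm

Lunith: 0.29 × 620 Gt = 1.798×10^14 kg; dividing by ρ_w = 998.7 kg m⁻³ gives 1.800×10^11 m³ of water.
Thura: 0.29 × 3.71 km³ × (908/998.7) = 0.9782 km³ of water.
Total added water ≈ 1.810×10^11 m³ over 3.51×10^14 m² → Δh = 5.16×10^-4 m = 0.516 mm.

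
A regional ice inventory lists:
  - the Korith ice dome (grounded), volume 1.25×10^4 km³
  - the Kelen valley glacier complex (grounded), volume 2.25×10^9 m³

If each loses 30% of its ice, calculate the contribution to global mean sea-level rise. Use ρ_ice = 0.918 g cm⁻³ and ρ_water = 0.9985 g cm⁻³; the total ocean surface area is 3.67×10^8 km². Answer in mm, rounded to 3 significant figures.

Korith: 0.3 × 1.25×10^4 km³ × (918/998.5) = 3448 km³ of water.
Kelen: 0.3 × 2.25×10^9 m³ × (918/998.5) = 6.206×10^8 m³ of water.
Total added water ≈ 3.448×10^12 m³ over 3.67×10^14 m² → Δh = 9.40×10^-3 m = 9.40 mm.

≈ 9.40 mm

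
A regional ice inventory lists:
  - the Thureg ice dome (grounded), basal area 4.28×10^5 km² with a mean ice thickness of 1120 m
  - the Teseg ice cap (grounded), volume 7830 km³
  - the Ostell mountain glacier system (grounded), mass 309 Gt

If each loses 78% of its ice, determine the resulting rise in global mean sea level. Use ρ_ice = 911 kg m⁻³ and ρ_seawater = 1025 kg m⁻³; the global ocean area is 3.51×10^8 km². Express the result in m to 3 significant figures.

Thureg: ice volume = 4.28×10^5 km² × 1120 m = 4.794×10^5 km³; 0.78 × 4.794×10^5 × (911/1025) = 3.323×10^5 km³ of water.
Teseg: 0.78 × 7830 km³ × (911/1025) = 5428 km³ of water.
Ostell: 0.78 × 309 Gt = 2.410×10^14 kg; dividing by ρ_w = 1025 kg m⁻³ gives 2.351×10^11 m³ of water.
Total added water ≈ 3.380×10^14 m³ over 3.51×10^14 m² → Δh = 0.963 m.

≈ 0.963 m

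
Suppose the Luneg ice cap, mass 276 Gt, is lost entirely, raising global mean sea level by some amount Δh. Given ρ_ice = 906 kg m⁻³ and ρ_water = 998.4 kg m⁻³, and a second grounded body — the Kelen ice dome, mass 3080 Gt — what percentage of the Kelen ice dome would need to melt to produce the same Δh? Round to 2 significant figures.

Equal sea-level rise means equal mass of meltwater, i.e. equal mass of ice lost.
Ice mass of Luneg: 2.760×10^14 kg; ice mass of Kelen: 3.080×10^15 kg.
Fraction required = 2.760×10^14 / 3.080×10^15 = 0.0896 → 9.0 %.

≈ 9.0 %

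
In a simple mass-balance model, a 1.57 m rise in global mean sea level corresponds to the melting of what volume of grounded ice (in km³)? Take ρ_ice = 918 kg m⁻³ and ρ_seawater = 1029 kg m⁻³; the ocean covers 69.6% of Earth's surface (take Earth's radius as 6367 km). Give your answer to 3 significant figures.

≈ 6.24×10^5 km³

Required water volume = Δh × A = 1.57 m × 3.55×10^14 m² = 5.567×10^14 m³ = 5.567×10^5 km³.
Ice volume = water volume × ρ_w/ρ_ice = 5.567×10^5 × 1029/918 = 6.24×10^5 km³.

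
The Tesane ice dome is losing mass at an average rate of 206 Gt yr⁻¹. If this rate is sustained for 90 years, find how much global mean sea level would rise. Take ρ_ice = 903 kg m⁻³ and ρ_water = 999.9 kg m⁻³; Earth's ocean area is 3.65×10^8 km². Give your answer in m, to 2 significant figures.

Total mass lost = 206 Gt/yr × 90 yr = 1.854×10^4 Gt = 1.854×10^16 kg.
ρ_w = 999.9 kg m⁻³, so water volume = 1.854×10^16 / 999.9 = 1.854×10^13 m³.
Δh = 1.854×10^13 / 3.65×10^14 = 0.0508 m.

≈ 0.051 m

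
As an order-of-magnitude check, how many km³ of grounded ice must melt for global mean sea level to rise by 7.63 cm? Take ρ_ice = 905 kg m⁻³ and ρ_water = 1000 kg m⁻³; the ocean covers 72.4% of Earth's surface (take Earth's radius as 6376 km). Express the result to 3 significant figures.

Required water volume = Δh × A = 0.0763 m × 3.70×10^14 m² = 2.822×10^13 m³ = 2.822×10^4 km³.
Ice volume = water volume × ρ_w/ρ_ice = 2.822×10^4 × 1000/905 = 3.12×10^4 km³.

≈ 3.12×10^4 km³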